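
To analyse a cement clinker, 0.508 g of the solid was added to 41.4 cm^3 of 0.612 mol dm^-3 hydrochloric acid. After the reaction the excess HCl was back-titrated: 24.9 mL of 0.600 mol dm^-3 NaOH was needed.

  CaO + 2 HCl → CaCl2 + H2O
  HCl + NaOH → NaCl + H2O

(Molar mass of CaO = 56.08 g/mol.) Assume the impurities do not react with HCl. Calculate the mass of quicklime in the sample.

n(HCl) added = 0.0414 × 0.612 = 0.0253 mol
n(NaOH) used in back-titration = 0.0249 × 0.600 = 0.0149 mol
n(HCl) left over = 0.0149 mol (1:1 ratio)
n(HCl) consumed by analyte = 0.0253 − 0.0149 = 0.0104 mol
From the 1:2 ratio, n(CaO) = 1/2 × 0.0104 = 5.20 × 10^-3 mol
mass of CaO = 5.20 × 10^-3 × 56.08 = 0.292 g

0.292 g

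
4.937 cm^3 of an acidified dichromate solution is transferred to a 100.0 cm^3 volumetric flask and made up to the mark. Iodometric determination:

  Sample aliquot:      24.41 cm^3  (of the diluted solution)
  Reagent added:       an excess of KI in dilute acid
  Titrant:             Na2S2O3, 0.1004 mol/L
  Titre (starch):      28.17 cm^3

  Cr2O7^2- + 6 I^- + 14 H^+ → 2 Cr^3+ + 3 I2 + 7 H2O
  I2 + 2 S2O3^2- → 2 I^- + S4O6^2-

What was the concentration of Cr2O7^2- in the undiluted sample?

0.3911 mol/L

n(S2O3^2-) = 0.02817 × 0.1004 = 2.828 × 10^-3 mol
n(I2) = n(S2O3^2-)/2 = 1.414 × 10^-3 mol
From the 1:3 ratio, n(Cr2O7^2-) in the aliquot = 1/3 × 1.414 × 10^-3 = 4.714 × 10^-4 mol
[Cr2O7^2-]_dilute = 4.714 × 10^-4 / 0.02441 = 0.01931 mol/L
[Cr2O7^2-]_original = 0.01931 × 100.0/4.937 = 0.3911 mol/L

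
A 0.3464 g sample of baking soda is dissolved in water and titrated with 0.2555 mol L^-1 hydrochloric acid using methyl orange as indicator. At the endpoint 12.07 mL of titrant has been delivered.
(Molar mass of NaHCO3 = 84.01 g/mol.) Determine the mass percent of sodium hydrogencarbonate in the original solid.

74.79 %

NaHCO3 + HCl → NaCl + H2O + CO2
n(HCl) = 0.01207 L × 0.2555 mol/L = 3.084 × 10^-3 mol
n(NaHCO3) = 3.084 × 10^-3 mol (1:1 ratio)
mass of NaHCO3 = 3.084 × 10^-3 × 84.01 g/mol = 0.2591 g
% NaHCO3 = 0.2591 / 0.3464 × 100 = 74.79 %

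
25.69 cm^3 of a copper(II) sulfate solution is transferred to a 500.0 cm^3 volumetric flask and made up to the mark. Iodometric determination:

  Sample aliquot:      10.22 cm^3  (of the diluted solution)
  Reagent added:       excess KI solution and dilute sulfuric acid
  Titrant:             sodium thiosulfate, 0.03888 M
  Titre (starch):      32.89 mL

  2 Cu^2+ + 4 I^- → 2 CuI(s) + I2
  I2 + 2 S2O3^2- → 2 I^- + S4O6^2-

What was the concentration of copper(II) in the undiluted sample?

2.435 M

n(S2O3^2-) = 0.03289 × 0.03888 = 1.279 × 10^-3 mol
n(I2) = n(S2O3^2-)/2 = 6.394 × 10^-4 mol
From the 2:1 ratio, n(Cu2+) in the aliquot = 2/1 × 6.394 × 10^-4 = 1.279 × 10^-3 mol
[Cu2+]_dilute = 1.279 × 10^-3 / 0.01022 = 0.1251 mol/L
[Cu2+]_original = 0.1251 × 500.0/25.69 = 2.435 mol/L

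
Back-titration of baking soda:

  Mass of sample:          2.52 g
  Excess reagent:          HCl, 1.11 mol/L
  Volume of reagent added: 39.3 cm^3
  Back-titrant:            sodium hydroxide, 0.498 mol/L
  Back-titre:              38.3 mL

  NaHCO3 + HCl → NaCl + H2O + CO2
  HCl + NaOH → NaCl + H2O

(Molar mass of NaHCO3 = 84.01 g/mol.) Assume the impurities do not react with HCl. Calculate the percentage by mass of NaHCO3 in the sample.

81.8 %

n(HCl) added = 0.0393 × 1.11 = 0.0436 mol
n(NaOH) used in back-titration = 0.0383 × 0.498 = 0.0191 mol
n(HCl) left over = 0.0191 mol (1:1 ratio)
n(HCl) consumed by analyte = 0.0436 − 0.0191 = 0.0245 mol
n(NaHCO3) = 0.0245 mol (1:1 ratio)
mass of NaHCO3 = 0.0245 × 84.01 = 2.06 g
% NaHCO3 = 2.06 / 2.52 × 100 = 81.8 %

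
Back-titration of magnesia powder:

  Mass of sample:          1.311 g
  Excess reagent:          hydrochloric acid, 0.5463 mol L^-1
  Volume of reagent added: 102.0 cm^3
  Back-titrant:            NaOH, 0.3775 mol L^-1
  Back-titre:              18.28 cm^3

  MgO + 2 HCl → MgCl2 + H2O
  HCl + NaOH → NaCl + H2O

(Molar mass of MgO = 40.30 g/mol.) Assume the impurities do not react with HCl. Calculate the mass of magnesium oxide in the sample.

n(HCl) added = 0.1020 × 0.5463 = 0.05572 mol
n(NaOH) used in back-titration = 0.01828 × 0.3775 = 6.901 × 10^-3 mol
n(HCl) left over = 6.901 × 10^-3 mol (1:1 ratio)
n(HCl) consumed by analyte = 0.05572 − 6.901 × 10^-3 = 0.04882 mol
From the 1:2 ratio, n(MgO) = 1/2 × 0.04882 = 0.02441 mol
mass of MgO = 0.02441 × 40.30 = 0.9838 g

0.9838 g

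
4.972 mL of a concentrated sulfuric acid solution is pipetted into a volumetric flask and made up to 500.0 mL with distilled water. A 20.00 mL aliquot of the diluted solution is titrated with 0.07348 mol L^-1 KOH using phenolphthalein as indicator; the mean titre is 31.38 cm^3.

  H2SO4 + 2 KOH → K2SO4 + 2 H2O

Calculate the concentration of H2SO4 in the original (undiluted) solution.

n(KOH) = 0.03138 × 0.07348 = 2.306 × 10^-3 mol
From the 1:2 ratio, n(H2SO4) in the aliquot = 1/2 × 2.306 × 10^-3 = 1.153 × 10^-3 mol
[H2SO4]_dilute = 1.153 × 10^-3 / 0.02000 = 0.05765 mol/L
Dilution factor = 500.0 / 4.972 = 100.6
[H2SO4]_stock = 0.05765 × 100.6 = 5.797 mol/L

5.797 mol/L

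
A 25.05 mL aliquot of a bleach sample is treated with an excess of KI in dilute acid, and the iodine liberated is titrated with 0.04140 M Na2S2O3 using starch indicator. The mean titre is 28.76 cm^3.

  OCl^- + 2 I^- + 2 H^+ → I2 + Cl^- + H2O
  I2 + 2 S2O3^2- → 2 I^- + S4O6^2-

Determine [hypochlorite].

n(S2O3^2-) = 0.02876 × 0.04140 = 1.191 × 10^-3 mol
n(I2) = n(S2O3^2-)/2 = 5.953 × 10^-4 mol
n(OCl^-) in the aliquot = 5.953 × 10^-4 mol (1:1 ratio)
[OCl^-] = 5.953 × 10^-4 / 0.02505 = 0.02377 mol/L

0.02377 M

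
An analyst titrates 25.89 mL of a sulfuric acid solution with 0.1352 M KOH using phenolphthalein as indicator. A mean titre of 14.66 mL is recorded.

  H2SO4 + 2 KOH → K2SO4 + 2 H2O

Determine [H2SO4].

n(KOH) = 0.01466 L × 0.1352 mol/L = 1.982 × 10^-3 mol
From the 1:2 mole ratio, n(H2SO4) = 1/2 × 1.982 × 10^-3 = 9.910 × 10^-4 mol
[H2SO4] = 9.910 × 10^-4 mol / 0.02589 L = 0.03828 mol/L

0.03828 M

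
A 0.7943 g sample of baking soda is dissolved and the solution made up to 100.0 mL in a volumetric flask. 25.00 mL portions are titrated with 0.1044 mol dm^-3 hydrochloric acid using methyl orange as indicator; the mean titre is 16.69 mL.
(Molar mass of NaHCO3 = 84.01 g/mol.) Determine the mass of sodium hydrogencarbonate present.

NaHCO3 + HCl → NaCl + H2O + CO2
n(HCl) per titration = 0.01669 × 0.1044 = 1.742 × 10^-3 mol
n(NaHCO3) in each aliquot = 1.742 × 10^-3 mol (1:1 ratio)
n(NaHCO3) in the whole flask = 1.742 × 10^-3 × 100.0/25.00 = 6.970 × 10^-3 mol
mass of NaHCO3 = 6.970 × 10^-3 × 84.01 = 0.5855 g

0.5855 g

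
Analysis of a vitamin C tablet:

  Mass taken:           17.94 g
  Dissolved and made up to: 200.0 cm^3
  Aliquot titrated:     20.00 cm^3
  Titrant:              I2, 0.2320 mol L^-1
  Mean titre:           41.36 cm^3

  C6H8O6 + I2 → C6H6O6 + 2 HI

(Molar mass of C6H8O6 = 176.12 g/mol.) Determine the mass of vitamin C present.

16.90 g

n(I2) per titration = 0.04136 × 0.2320 = 9.596 × 10^-3 mol
n(C6H8O6) in each aliquot = 9.596 × 10^-3 mol (1:1 ratio)
n(C6H8O6) in the whole flask = 9.596 × 10^-3 × 200.0/20.00 = 0.09596 mol
mass of C6H8O6 = 0.09596 × 176.12 = 16.90 g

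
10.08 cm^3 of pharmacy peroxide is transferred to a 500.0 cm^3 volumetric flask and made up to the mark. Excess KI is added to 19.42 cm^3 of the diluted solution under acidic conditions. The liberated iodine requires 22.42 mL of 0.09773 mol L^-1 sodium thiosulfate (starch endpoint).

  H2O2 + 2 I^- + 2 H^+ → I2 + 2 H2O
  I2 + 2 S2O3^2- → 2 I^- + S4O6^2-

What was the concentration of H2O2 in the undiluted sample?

n(S2O3^2-) = 0.02242 × 0.09773 = 2.191 × 10^-3 mol
n(I2) = n(S2O3^2-)/2 = 1.096 × 10^-3 mol
n(H2O2) in the aliquot = 1.096 × 10^-3 mol (1:1 ratio)
[H2O2]_dilute = 1.096 × 10^-3 / 0.01942 = 0.05641 mol/L
[H2O2]_original = 0.05641 × 500.0/10.08 = 2.798 mol/L

2.798 mol/L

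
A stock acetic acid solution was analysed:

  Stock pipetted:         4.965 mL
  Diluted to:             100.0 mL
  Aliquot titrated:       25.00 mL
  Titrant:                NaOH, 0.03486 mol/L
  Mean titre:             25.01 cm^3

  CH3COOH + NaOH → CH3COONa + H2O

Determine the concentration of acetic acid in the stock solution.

n(NaOH) = 0.02501 × 0.03486 = 8.718 × 10^-4 mol
n(CH3COOH) in the aliquot = 8.718 × 10^-4 mol (1:1 ratio)
[CH3COOH]_dilute = 8.718 × 10^-4 / 0.02500 = 0.03487 mol/L
Dilution factor = 100.0 / 4.965 = 20.14
[CH3COOH]_stock = 0.03487 × 20.14 = 0.7024 mol/L

0.7024 mol/L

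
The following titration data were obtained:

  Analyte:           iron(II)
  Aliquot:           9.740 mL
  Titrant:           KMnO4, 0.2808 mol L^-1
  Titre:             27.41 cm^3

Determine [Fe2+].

3.951 mol/L

MnO4^- + 5 Fe^2+ + 8 H^+ → Mn^2+ + 5 Fe^3+ + 4 H2O
n(KMnO4) = 0.02741 L × 0.2808 mol/L = 7.697 × 10^-3 mol
From the 5:1 mole ratio, n(Fe2+) = 5/1 × 7.697 × 10^-3 = 0.03848 mol
[Fe2+] = 0.03848 mol / 0.009740 L = 3.951 mol/L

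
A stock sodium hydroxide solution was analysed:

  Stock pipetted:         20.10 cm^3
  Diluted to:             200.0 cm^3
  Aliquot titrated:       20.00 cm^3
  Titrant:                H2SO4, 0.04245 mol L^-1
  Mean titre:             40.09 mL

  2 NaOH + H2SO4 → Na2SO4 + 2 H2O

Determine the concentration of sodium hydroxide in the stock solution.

1.693 mol/L

n(H2SO4) = 0.04009 × 0.04245 = 1.702 × 10^-3 mol
From the 2:1 ratio, n(NaOH) in the aliquot = 2/1 × 1.702 × 10^-3 = 3.404 × 10^-3 mol
[NaOH]_dilute = 3.404 × 10^-3 / 0.02000 = 0.1702 mol/L
Dilution factor = 200.0 / 20.10 = 9.950
[NaOH]_stock = 0.1702 × 9.950 = 1.693 mol/L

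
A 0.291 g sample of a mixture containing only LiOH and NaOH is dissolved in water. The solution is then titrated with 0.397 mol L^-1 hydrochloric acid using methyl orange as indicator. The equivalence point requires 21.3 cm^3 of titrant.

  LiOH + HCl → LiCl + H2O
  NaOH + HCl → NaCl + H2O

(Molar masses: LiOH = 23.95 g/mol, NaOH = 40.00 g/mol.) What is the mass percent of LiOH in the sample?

n(HCl) = 0.0213 × 0.397 = 8.46 × 10^-3 mol
Let x = n(LiOH), y = n(NaOH).
Titrant: 1x + 1y = 8.46 × 10^-3;  mass: 23.95x + 40.00y = 0.291
Solving, x = 2.94 × 10^-3 mol, y = 5.51 × 10^-3 mol
mass of LiOH = 2.94 × 10^-3 × 23.95 = 0.0705 g
% LiOH = 0.0705 / 0.291 × 100 = 24.2 %

24.2 %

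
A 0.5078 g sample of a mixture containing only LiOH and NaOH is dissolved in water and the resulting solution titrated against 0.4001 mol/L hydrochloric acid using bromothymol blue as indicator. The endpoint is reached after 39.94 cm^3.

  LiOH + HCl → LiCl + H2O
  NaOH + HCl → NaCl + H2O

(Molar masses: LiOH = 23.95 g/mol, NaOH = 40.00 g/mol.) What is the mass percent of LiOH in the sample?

38.61 %

n(HCl) = 0.03994 × 0.4001 = 0.01598 mol
Let x = n(LiOH), y = n(NaOH).
Titrant: 1x + 1y = 0.01598;  mass: 23.95x + 40.00y = 0.5078
Solving, x = 8.187 × 10^-3 mol, y = 7.793 × 10^-3 mol
mass of LiOH = 8.187 × 10^-3 × 23.95 = 0.1961 g
% LiOH = 0.1961 / 0.5078 × 100 = 38.61 %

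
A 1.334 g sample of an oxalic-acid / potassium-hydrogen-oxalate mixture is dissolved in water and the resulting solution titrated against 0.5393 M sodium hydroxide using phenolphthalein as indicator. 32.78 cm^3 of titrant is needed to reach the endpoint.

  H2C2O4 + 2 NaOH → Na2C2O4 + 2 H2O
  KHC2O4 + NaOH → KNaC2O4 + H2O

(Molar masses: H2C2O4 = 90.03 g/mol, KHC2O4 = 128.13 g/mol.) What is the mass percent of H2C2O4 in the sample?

n(NaOH) = 0.03278 × 0.5393 = 0.01768 mol
Let x = n(H2C2O4), y = n(KHC2O4).
Titrant: 2x + 1y = 0.01768;  mass: 90.03x + 128.13y = 1.334
Solving, x = 5.601 × 10^-3 mol, y = 6.476 × 10^-3 mol
mass of H2C2O4 = 5.601 × 10^-3 × 90.03 = 0.5043 g
% H2C2O4 = 0.5043 / 1.334 × 100 = 37.80 %

37.80 %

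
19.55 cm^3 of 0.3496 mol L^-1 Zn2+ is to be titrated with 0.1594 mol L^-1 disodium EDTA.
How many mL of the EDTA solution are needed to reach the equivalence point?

42.88 mL

Zn^2+ + EDTA^4- → [Zn(EDTA)]^2-
n(Zn2+) = 0.01955 L × 0.3496 mol/L = 6.835 × 10^-3 mol
n(EDTA) = 6.835 × 10^-3 mol (1:1 stoichiometry)
V(EDTA) = 6.835 × 10^-3 mol / 0.1594 mol/L = 0.04288 L = 42.88 mL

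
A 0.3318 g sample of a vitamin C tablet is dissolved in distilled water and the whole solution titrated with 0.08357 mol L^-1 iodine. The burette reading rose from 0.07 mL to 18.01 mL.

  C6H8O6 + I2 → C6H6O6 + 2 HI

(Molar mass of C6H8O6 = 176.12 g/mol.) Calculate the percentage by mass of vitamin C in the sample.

79.58 %

n(I2) = 0.01794 L × 0.08357 mol/L = 1.499 × 10^-3 mol
n(C6H8O6) = 1.499 × 10^-3 mol (1:1 ratio)
mass of C6H8O6 = 1.499 × 10^-3 × 176.12 g/mol = 0.2640 g
% C6H8O6 = 0.2640 / 0.3318 × 100 = 79.58 %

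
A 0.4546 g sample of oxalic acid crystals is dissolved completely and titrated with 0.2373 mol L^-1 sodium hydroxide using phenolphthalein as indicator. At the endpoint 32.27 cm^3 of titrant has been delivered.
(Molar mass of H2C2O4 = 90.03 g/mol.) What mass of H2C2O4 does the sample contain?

H2C2O4 + 2 NaOH → Na2C2O4 + 2 H2O
n(NaOH) = 0.03227 L × 0.2373 mol/L = 7.658 × 10^-3 mol
From the 1:2 ratio, n(H2C2O4) = 1/2 × 7.658 × 10^-3 = 3.829 × 10^-3 mol
mass of H2C2O4 = 3.829 × 10^-3 × 90.03 g/mol = 0.3447 g

0.3447 g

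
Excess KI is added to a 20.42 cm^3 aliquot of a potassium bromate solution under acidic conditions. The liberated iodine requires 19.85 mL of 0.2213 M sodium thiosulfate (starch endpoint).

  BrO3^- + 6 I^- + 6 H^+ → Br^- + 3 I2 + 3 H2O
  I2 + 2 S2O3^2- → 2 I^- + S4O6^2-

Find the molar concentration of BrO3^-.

n(S2O3^2-) = 0.01985 × 0.2213 = 4.393 × 10^-3 mol
n(I2) = n(S2O3^2-)/2 = 2.196 × 10^-3 mol
From the 1:3 ratio, n(BrO3^-) in the aliquot = 1/3 × 2.196 × 10^-3 = 7.321 × 10^-4 mol
[BrO3^-] = 7.321 × 10^-4 / 0.02042 = 0.03585 mol/L

0.03585 M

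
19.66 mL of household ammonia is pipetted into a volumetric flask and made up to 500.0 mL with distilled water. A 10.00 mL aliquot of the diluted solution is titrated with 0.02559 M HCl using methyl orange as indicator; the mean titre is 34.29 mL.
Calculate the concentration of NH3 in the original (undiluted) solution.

NH3 + HCl → NH4Cl
n(HCl) = 0.03429 × 0.02559 = 8.775 × 10^-4 mol
n(NH3) in the aliquot = 8.775 × 10^-4 mol (1:1 ratio)
[NH3]_dilute = 8.775 × 10^-4 / 0.01000 = 0.08775 mol/L
Dilution factor = 500.0 / 19.66 = 25.43
[NH3]_stock = 0.08775 × 25.43 = 2.232 mol/L

2.232 M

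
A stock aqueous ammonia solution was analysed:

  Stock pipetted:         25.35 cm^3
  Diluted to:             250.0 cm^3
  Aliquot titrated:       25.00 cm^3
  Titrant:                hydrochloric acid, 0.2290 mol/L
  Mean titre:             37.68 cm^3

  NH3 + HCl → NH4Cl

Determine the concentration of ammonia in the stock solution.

3.404 mol/L

n(HCl) = 0.03768 × 0.2290 = 8.629 × 10^-3 mol
n(NH3) in the aliquot = 8.629 × 10^-3 mol (1:1 ratio)
[NH3]_dilute = 8.629 × 10^-3 / 0.02500 = 0.3451 mol/L
Dilution factor = 250.0 / 25.35 = 9.862
[NH3]_stock = 0.3451 × 9.862 = 3.404 mol/L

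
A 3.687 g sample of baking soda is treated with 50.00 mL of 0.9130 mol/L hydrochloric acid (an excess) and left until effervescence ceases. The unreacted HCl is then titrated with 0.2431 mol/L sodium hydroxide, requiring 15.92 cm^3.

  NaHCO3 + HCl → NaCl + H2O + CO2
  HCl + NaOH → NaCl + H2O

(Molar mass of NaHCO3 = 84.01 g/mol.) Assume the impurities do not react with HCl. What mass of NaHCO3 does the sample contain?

n(HCl) added = 0.05000 × 0.9130 = 0.04565 mol
n(NaOH) used in back-titration = 0.01592 × 0.2431 = 3.870 × 10^-3 mol
n(HCl) left over = 3.870 × 10^-3 mol (1:1 ratio)
n(HCl) consumed by analyte = 0.04565 − 3.870 × 10^-3 = 0.04178 mol
n(NaHCO3) = 0.04178 mol (1:1 ratio)
mass of NaHCO3 = 0.04178 × 84.01 = 3.510 g

3.510 g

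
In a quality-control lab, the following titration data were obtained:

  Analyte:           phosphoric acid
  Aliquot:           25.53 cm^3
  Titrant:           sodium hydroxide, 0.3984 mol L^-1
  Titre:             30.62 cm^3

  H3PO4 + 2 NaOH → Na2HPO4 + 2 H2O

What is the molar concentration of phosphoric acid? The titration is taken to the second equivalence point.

n(NaOH) = 0.03062 L × 0.3984 mol/L = 0.01220 mol
From the 1:2 mole ratio, n(H3PO4) = 1/2 × 0.01220 = 6.100 × 10^-3 mol
[H3PO4] = 6.100 × 10^-3 mol / 0.02553 L = 0.2389 mol/L

0.2389 mol/L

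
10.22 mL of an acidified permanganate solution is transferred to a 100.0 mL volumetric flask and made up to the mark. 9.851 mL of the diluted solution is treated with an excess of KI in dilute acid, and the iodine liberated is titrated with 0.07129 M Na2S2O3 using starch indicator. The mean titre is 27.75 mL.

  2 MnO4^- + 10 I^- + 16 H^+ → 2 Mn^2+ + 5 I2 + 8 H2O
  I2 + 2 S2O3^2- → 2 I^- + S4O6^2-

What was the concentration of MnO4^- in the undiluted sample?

n(S2O3^2-) = 0.02775 × 0.07129 = 1.978 × 10^-3 mol
n(I2) = n(S2O3^2-)/2 = 9.891 × 10^-4 mol
From the 2:5 ratio, n(MnO4^-) in the aliquot = 2/5 × 9.891 × 10^-4 = 3.957 × 10^-4 mol
[MnO4^-]_dilute = 3.957 × 10^-4 / 0.009851 = 0.04016 mol/L
[MnO4^-]_original = 0.04016 × 100.0/10.22 = 0.3930 mol/L

0.3930 M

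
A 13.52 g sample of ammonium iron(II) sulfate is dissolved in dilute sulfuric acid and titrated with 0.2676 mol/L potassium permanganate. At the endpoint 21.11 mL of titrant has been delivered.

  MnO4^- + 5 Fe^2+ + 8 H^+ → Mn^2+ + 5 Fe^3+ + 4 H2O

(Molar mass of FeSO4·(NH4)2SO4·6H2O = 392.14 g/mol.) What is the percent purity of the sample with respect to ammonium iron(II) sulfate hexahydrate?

n(KMnO4) = 0.02111 L × 0.2676 mol/L = 5.649 × 10^-3 mol
From the 5:1 ratio, n(FeSO4·(NH4)2SO4·6H2O) = 5/1 × 5.649 × 10^-3 = 0.02825 mol
mass of FeSO4·(NH4)2SO4·6H2O = 0.02825 × 392.14 g/mol = 11.08 g
% FeSO4·(NH4)2SO4·6H2O = 11.08 / 13.52 × 100 = 81.92 %

81.92 %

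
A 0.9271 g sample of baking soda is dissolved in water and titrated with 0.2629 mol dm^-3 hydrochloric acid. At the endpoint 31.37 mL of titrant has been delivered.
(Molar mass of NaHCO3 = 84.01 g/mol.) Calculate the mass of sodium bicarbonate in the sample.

NaHCO3 + HCl → NaCl + H2O + CO2
n(HCl) = 0.03137 L × 0.2629 mol/L = 8.247 × 10^-3 mol
n(NaHCO3) = 8.247 × 10^-3 mol (1:1 ratio)
mass of NaHCO3 = 8.247 × 10^-3 × 84.01 g/mol = 0.6928 g

0.6928 g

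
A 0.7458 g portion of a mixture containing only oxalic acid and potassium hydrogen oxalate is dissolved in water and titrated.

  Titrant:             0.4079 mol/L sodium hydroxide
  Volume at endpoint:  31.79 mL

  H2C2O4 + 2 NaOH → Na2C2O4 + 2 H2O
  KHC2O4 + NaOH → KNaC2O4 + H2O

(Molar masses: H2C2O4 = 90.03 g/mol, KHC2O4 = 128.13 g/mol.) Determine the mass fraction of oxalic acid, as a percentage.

n(NaOH) = 0.03179 × 0.4079 = 0.01297 mol
Let x = n(H2C2O4), y = n(KHC2O4).
Titrant: 2x + 1y = 0.01297;  mass: 90.03x + 128.13y = 0.7458
Solving, x = 5.509 × 10^-3 mol, y = 1.950 × 10^-3 mol
mass of H2C2O4 = 5.509 × 10^-3 × 90.03 = 0.4959 g
% H2C2O4 = 0.4959 / 0.7458 × 100 = 66.50 %

66.50 %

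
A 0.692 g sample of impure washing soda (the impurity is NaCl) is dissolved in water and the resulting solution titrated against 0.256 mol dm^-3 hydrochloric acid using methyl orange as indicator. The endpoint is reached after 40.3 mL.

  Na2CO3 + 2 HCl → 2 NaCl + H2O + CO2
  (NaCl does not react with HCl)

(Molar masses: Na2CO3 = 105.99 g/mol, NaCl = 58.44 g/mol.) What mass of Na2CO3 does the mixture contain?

n(HCl) = 0.0403 × 0.256 = 0.0103 mol
Let x = n(Na2CO3), y = n(NaCl).
Titrant: 2x = 0.0103;  mass: 105.99x + 58.44y = 0.692
Solving, x = 5.16 × 10^-3 mol, y = 2.49 × 10^-3 mol
mass of Na2CO3 = 5.16 × 10^-3 × 105.99 = 0.547 g

0.547 g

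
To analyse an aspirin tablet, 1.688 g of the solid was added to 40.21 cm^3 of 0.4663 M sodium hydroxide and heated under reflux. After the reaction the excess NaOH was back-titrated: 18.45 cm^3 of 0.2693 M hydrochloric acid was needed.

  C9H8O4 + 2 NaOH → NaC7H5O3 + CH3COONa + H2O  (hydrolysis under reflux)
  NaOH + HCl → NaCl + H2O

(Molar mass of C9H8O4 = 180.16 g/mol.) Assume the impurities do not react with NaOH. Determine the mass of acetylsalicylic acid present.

n(NaOH) added = 0.04021 × 0.4663 = 0.01875 mol
n(HCl) used in back-titration = 0.01845 × 0.2693 = 4.969 × 10^-3 mol
n(NaOH) left over = 4.969 × 10^-3 mol (1:1 ratio)
n(NaOH) consumed by analyte = 0.01875 − 4.969 × 10^-3 = 0.01378 mol
From the 1:2 ratio, n(C9H8O4) = 1/2 × 0.01378 = 6.891 × 10^-3 mol
mass of C9H8O4 = 6.891 × 10^-3 × 180.16 = 1.241 g

1.241 g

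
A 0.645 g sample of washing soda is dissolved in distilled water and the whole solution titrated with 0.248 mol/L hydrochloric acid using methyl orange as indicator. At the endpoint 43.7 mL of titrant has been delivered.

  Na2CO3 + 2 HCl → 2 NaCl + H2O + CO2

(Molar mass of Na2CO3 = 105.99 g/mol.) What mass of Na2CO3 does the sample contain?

n(HCl) = 0.0437 L × 0.248 mol/L = 0.0108 mol
From the 1:2 ratio, n(Na2CO3) = 1/2 × 0.0108 = 5.42 × 10^-3 mol
mass of Na2CO3 = 5.42 × 10^-3 × 105.99 g/mol = 0.574 g

0.574 g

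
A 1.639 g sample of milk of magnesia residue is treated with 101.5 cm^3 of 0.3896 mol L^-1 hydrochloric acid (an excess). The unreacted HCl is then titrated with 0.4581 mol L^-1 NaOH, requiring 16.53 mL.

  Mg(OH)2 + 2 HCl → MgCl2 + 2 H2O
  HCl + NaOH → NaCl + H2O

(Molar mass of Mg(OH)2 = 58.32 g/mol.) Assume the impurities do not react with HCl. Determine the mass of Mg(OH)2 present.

0.9323 g

n(HCl) added = 0.1015 × 0.3896 = 0.03954 mol
n(NaOH) used in back-titration = 0.01653 × 0.4581 = 7.572 × 10^-3 mol
n(HCl) left over = 7.572 × 10^-3 mol (1:1 ratio)
n(HCl) consumed by analyte = 0.03954 − 7.572 × 10^-3 = 0.03197 mol
From the 1:2 ratio, n(Mg(OH)2) = 1/2 × 0.03197 = 0.01599 mol
mass of Mg(OH)2 = 0.01599 × 58.32 = 0.9323 g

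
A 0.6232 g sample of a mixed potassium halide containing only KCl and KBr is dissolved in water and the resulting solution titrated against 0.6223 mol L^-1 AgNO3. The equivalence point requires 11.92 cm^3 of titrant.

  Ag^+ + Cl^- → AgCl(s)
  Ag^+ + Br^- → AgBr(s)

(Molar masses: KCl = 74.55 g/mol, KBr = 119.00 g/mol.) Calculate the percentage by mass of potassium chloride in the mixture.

69.84 %

n(AgNO3) = 0.01192 × 0.6223 = 7.418 × 10^-3 mol
Let x = n(KCl), y = n(KBr).
Titrant: 1x + 1y = 7.418 × 10^-3;  mass: 74.55x + 119.00y = 0.6232
Solving, x = 5.838 × 10^-3 mol, y = 1.579 × 10^-3 mol
mass of KCl = 5.838 × 10^-3 × 74.55 = 0.4353 g
% KCl = 0.4353 / 0.6232 × 100 = 69.84 %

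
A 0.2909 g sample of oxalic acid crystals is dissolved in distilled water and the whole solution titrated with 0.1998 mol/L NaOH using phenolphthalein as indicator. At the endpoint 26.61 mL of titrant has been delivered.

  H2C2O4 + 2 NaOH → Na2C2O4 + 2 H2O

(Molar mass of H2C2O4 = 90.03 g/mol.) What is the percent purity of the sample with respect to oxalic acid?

82.27 %

n(NaOH) = 0.02661 L × 0.1998 mol/L = 5.317 × 10^-3 mol
From the 1:2 ratio, n(H2C2O4) = 1/2 × 5.317 × 10^-3 = 2.658 × 10^-3 mol
mass of H2C2O4 = 2.658 × 10^-3 × 90.03 g/mol = 0.2393 g
% H2C2O4 = 0.2393 / 0.2909 × 100 = 82.27 %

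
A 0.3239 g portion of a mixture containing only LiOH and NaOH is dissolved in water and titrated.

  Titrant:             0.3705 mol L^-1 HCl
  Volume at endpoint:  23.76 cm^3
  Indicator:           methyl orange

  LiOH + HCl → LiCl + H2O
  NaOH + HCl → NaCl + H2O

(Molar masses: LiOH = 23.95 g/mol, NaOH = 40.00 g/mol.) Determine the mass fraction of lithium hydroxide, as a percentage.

13.00 %

n(HCl) = 0.02376 × 0.3705 = 8.803 × 10^-3 mol
Let x = n(LiOH), y = n(NaOH).
Titrant: 1x + 1y = 8.803 × 10^-3;  mass: 23.95x + 40.00y = 0.3239
Solving, x = 1.758 × 10^-3 mol, y = 7.045 × 10^-3 mol
mass of LiOH = 1.758 × 10^-3 × 23.95 = 0.04211 g
% LiOH = 0.04211 / 0.3239 × 100 = 13.00 %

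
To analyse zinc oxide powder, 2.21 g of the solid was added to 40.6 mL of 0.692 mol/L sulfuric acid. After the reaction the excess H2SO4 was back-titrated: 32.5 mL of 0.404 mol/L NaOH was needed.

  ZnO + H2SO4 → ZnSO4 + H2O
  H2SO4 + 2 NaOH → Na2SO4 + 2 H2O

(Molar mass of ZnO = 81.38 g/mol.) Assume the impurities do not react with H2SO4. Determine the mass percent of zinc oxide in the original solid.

n(H2SO4) added = 0.0406 × 0.692 = 0.0281 mol
n(NaOH) used in back-titration = 0.0325 × 0.404 = 0.0131 mol
From the 1:2 ratio, n(H2SO4) left over = 1/2 × 0.0131 = 6.57 × 10^-3 mol
n(H2SO4) consumed by analyte = 0.0281 − 6.57 × 10^-3 = 0.0215 mol
n(ZnO) = 0.0215 mol (1:1 ratio)
mass of ZnO = 0.0215 × 81.38 = 1.75 g
% ZnO = 1.75 / 2.21 × 100 = 79.3 %

79.3 %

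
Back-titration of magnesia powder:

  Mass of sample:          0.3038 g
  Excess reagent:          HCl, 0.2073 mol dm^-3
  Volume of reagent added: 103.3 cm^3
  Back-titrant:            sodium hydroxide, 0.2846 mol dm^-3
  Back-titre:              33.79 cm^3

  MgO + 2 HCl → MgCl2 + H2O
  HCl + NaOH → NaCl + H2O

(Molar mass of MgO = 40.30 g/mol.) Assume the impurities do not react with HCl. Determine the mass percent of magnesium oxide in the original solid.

78.25 %

n(HCl) added = 0.1033 × 0.2073 = 0.02141 mol
n(NaOH) used in back-titration = 0.03379 × 0.2846 = 9.617 × 10^-3 mol
n(HCl) left over = 9.617 × 10^-3 mol (1:1 ratio)
n(HCl) consumed by analyte = 0.02141 − 9.617 × 10^-3 = 0.01180 mol
From the 1:2 ratio, n(MgO) = 1/2 × 0.01180 = 5.899 × 10^-3 mol
mass of MgO = 5.899 × 10^-3 × 40.30 = 0.2377 g
% MgO = 0.2377 / 0.3038 × 100 = 78.25 %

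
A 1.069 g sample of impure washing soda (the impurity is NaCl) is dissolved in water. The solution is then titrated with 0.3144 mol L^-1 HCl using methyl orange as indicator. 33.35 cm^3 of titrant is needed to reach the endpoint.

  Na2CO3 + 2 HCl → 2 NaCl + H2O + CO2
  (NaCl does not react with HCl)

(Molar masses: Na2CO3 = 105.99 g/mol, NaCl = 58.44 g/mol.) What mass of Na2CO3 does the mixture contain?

0.5557 g

n(HCl) = 0.03335 × 0.3144 = 0.01049 mol
Let x = n(Na2CO3), y = n(NaCl).
Titrant: 2x = 0.01049;  mass: 105.99x + 58.44y = 1.069
Solving, x = 5.243 × 10^-3 mol, y = 8.784 × 10^-3 mol
mass of Na2CO3 = 5.243 × 10^-3 × 105.99 = 0.5557 g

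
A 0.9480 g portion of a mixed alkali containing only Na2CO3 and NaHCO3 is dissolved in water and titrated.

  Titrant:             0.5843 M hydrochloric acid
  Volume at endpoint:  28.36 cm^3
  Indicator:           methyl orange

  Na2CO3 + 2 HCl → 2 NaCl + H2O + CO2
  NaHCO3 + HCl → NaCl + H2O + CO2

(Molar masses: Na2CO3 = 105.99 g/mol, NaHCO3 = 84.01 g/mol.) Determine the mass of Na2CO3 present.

0.7588 g

n(HCl) = 0.02836 × 0.5843 = 0.01657 mol
Let x = n(Na2CO3), y = n(NaHCO3).
Titrant: 2x + 1y = 0.01657;  mass: 105.99x + 84.01y = 0.9480
Solving, x = 7.160 × 10^-3 mol, y = 2.252 × 10^-3 mol
mass of Na2CO3 = 7.160 × 10^-3 × 105.99 = 0.7588 g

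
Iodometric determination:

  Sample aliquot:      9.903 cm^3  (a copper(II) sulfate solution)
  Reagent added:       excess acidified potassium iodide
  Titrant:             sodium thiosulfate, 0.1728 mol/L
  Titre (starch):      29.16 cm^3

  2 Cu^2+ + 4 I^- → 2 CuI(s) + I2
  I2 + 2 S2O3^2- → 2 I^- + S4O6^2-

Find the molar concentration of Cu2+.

n(S2O3^2-) = 0.02916 × 0.1728 = 5.039 × 10^-3 mol
n(I2) = n(S2O3^2-)/2 = 2.519 × 10^-3 mol
From the 2:1 ratio, n(Cu2+) in the aliquot = 2/1 × 2.519 × 10^-3 = 5.039 × 10^-3 mol
[Cu2+] = 5.039 × 10^-3 / 0.009903 = 0.5088 mol/L

0.5088 mol/L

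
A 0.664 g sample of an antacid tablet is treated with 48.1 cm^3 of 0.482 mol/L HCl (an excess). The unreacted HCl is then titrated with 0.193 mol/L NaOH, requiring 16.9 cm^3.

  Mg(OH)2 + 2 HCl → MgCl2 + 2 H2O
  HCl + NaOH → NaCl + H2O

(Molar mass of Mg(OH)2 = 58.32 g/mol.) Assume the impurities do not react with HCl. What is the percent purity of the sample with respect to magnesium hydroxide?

87.5 %

n(HCl) added = 0.0481 × 0.482 = 0.0232 mol
n(NaOH) used in back-titration = 0.0169 × 0.193 = 3.26 × 10^-3 mol
n(HCl) left over = 3.26 × 10^-3 mol (1:1 ratio)
n(HCl) consumed by analyte = 0.0232 − 3.26 × 10^-3 = 0.0199 mol
From the 1:2 ratio, n(Mg(OH)2) = 1/2 × 0.0199 = 9.96 × 10^-3 mol
mass of Mg(OH)2 = 9.96 × 10^-3 × 58.32 = 0.581 g
% Mg(OH)2 = 0.581 / 0.664 × 100 = 87.5 %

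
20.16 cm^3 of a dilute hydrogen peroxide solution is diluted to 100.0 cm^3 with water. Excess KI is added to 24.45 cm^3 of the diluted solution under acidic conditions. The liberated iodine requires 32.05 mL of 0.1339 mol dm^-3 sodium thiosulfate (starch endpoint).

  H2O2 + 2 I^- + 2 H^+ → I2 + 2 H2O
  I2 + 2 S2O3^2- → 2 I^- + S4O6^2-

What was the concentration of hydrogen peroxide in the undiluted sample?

0.4353 mol/L

n(S2O3^2-) = 0.03205 × 0.1339 = 4.291 × 10^-3 mol
n(I2) = n(S2O3^2-)/2 = 2.146 × 10^-3 mol
n(H2O2) in the aliquot = 2.146 × 10^-3 mol (1:1 ratio)
[H2O2]_dilute = 2.146 × 10^-3 / 0.02445 = 0.08776 mol/L
[H2O2]_original = 0.08776 × 100.0/20.16 = 0.4353 mol/L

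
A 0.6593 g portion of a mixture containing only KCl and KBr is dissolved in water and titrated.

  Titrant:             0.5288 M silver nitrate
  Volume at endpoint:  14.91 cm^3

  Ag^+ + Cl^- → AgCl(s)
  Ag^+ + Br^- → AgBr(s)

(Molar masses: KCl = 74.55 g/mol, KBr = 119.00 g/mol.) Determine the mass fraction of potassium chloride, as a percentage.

n(AgNO3) = 0.01491 × 0.5288 = 7.884 × 10^-3 mol
Let x = n(KCl), y = n(KBr).
Titrant: 1x + 1y = 7.884 × 10^-3;  mass: 74.55x + 119.00y = 0.6593
Solving, x = 6.275 × 10^-3 mol, y = 1.609 × 10^-3 mol
mass of KCl = 6.275 × 10^-3 × 74.55 = 0.4678 g
% KCl = 0.4678 / 0.6593 × 100 = 70.96 %

70.96 %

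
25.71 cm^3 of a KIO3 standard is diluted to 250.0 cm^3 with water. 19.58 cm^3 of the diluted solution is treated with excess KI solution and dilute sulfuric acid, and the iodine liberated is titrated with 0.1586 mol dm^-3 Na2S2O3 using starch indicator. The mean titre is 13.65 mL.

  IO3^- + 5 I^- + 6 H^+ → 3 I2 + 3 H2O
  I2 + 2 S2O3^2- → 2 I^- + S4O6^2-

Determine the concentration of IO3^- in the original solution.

n(S2O3^2-) = 0.01365 × 0.1586 = 2.165 × 10^-3 mol
n(I2) = n(S2O3^2-)/2 = 1.082 × 10^-3 mol
From the 1:3 ratio, n(IO3^-) in the aliquot = 1/3 × 1.082 × 10^-3 = 3.608 × 10^-4 mol
[IO3^-]_dilute = 3.608 × 10^-4 / 0.01958 = 0.01843 mol/L
[IO3^-]_original = 0.01843 × 250.0/25.71 = 0.1792 mol/L

0.1792 mol/L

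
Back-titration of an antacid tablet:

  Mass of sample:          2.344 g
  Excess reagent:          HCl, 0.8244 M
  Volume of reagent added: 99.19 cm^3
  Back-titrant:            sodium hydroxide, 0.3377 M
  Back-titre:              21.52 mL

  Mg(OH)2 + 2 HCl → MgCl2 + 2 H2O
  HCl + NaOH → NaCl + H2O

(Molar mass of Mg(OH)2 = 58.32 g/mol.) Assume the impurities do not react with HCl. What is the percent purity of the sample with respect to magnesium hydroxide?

92.69 %

n(HCl) added = 0.09919 × 0.8244 = 0.08177 mol
n(NaOH) used in back-titration = 0.02152 × 0.3377 = 7.267 × 10^-3 mol
n(HCl) left over = 7.267 × 10^-3 mol (1:1 ratio)
n(HCl) consumed by analyte = 0.08177 − 7.267 × 10^-3 = 0.07450 mol
From the 1:2 ratio, n(Mg(OH)2) = 1/2 × 0.07450 = 0.03725 mol
mass of Mg(OH)2 = 0.03725 × 58.32 = 2.173 g
% Mg(OH)2 = 2.173 / 2.344 × 100 = 92.69 %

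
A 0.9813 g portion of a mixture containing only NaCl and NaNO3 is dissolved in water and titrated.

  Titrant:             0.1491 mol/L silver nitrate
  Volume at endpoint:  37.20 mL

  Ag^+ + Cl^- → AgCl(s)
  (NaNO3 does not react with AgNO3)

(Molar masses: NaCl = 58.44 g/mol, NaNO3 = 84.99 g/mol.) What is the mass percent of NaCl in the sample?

n(AgNO3) = 0.03720 × 0.1491 = 5.547 × 10^-3 mol
Let x = n(NaCl), y = n(NaNO3).
Titrant: 1x = 5.547 × 10^-3;  mass: 58.44x + 84.99y = 0.9813
Solving, x = 5.547 × 10^-3 mol, y = 7.732 × 10^-3 mol
mass of NaCl = 5.547 × 10^-3 × 58.44 = 0.3241 g
% NaCl = 0.3241 / 0.9813 × 100 = 33.03 %

33.03 %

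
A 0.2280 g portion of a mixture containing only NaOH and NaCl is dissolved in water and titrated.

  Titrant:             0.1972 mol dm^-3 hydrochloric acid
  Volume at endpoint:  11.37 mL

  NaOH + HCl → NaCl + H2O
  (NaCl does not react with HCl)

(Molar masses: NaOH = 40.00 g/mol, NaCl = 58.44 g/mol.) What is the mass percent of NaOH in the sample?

n(HCl) = 0.01137 × 0.1972 = 2.242 × 10^-3 mol
Let x = n(NaOH), y = n(NaCl).
Titrant: 1x = 2.242 × 10^-3;  mass: 40.00x + 58.44y = 0.2280
Solving, x = 2.242 × 10^-3 mol, y = 2.367 × 10^-3 mol
mass of NaOH = 2.242 × 10^-3 × 40.00 = 0.08969 g
% NaOH = 0.08969 / 0.2280 × 100 = 39.34 %

39.34 %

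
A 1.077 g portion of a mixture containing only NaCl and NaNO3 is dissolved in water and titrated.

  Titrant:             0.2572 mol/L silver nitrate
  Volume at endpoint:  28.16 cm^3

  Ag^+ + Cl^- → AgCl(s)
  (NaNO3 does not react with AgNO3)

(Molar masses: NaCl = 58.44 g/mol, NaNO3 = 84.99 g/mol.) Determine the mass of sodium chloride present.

n(AgNO3) = 0.02816 × 0.2572 = 7.243 × 10^-3 mol
Let x = n(NaCl), y = n(NaNO3).
Titrant: 1x = 7.243 × 10^-3;  mass: 58.44x + 84.99y = 1.077
Solving, x = 7.243 × 10^-3 mol, y = 7.692 × 10^-3 mol
mass of NaCl = 7.243 × 10^-3 × 58.44 = 0.4233 g

0.4233 g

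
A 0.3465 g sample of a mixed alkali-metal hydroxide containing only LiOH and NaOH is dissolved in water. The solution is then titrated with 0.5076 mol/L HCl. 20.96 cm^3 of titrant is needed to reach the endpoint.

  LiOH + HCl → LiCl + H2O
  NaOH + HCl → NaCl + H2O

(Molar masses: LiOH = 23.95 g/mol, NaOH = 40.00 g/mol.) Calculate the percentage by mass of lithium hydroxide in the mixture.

n(HCl) = 0.02096 × 0.5076 = 0.01064 mol
Let x = n(LiOH), y = n(NaOH).
Titrant: 1x + 1y = 0.01064;  mass: 23.95x + 40.00y = 0.3465
Solving, x = 4.927 × 10^-3 mol, y = 5.713 × 10^-3 mol
mass of LiOH = 4.927 × 10^-3 × 23.95 = 0.1180 g
% LiOH = 0.1180 / 0.3465 × 100 = 34.05 %

34.05 %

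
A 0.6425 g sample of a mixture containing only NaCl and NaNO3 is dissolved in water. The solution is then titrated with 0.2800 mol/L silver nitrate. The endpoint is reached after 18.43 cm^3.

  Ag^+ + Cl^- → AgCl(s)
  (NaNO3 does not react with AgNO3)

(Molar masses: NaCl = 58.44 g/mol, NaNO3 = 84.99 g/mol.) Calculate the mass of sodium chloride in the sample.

0.3016 g

n(AgNO3) = 0.01843 × 0.2800 = 5.160 × 10^-3 mol
Let x = n(NaCl), y = n(NaNO3).
Titrant: 1x = 5.160 × 10^-3;  mass: 58.44x + 84.99y = 0.6425
Solving, x = 5.160 × 10^-3 mol, y = 4.011 × 10^-3 mol
mass of NaCl = 5.160 × 10^-3 × 58.44 = 0.3016 g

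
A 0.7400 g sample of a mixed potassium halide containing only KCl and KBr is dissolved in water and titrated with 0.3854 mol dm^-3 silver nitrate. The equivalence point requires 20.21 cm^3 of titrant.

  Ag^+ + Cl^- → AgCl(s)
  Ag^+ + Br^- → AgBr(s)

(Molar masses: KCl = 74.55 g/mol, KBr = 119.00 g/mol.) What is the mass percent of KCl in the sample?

42.36 %

n(AgNO3) = 0.02021 × 0.3854 = 7.789 × 10^-3 mol
Let x = n(KCl), y = n(KBr).
Titrant: 1x + 1y = 7.789 × 10^-3;  mass: 74.55x + 119.00y = 0.7400
Solving, x = 4.204 × 10^-3 mol, y = 3.585 × 10^-3 mol
mass of KCl = 4.204 × 10^-3 × 74.55 = 0.3134 g
% KCl = 0.3134 / 0.7400 × 100 = 42.36 %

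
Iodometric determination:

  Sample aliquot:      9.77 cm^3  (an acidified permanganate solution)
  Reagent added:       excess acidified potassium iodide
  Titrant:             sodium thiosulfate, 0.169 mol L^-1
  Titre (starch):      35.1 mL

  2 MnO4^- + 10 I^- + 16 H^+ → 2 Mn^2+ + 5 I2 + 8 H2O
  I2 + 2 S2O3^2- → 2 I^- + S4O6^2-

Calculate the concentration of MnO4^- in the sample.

0.121 mol/L

n(S2O3^2-) = 0.0351 × 0.169 = 5.93 × 10^-3 mol
n(I2) = n(S2O3^2-)/2 = 2.97 × 10^-3 mol
From the 2:5 ratio, n(MnO4^-) in the aliquot = 2/5 × 2.97 × 10^-3 = 1.19 × 10^-3 mol
[MnO4^-] = 1.19 × 10^-3 / 0.00977 = 0.121 mol/L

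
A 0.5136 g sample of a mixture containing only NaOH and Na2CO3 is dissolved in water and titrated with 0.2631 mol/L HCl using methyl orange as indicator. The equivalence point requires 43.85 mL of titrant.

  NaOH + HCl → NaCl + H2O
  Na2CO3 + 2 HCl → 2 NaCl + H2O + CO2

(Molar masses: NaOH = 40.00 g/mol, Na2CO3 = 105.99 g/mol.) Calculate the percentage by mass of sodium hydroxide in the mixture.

58.61 %

n(HCl) = 0.04385 × 0.2631 = 0.01154 mol
Let x = n(NaOH), y = n(Na2CO3).
Titrant: 1x + 2y = 0.01154;  mass: 40.00x + 105.99y = 0.5136
Solving, x = 7.526 × 10^-3 mol, y = 2.005 × 10^-3 mol
mass of NaOH = 7.526 × 10^-3 × 40.00 = 0.3010 g
% NaOH = 0.3010 / 0.5136 × 100 = 58.61 %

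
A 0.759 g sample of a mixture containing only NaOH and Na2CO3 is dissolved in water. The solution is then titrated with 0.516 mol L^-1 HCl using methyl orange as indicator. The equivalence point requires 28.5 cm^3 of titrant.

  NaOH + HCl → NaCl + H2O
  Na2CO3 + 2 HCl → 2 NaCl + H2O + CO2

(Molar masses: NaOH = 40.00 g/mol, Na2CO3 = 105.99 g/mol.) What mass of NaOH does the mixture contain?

n(HCl) = 0.0285 × 0.516 = 0.0147 mol
Let x = n(NaOH), y = n(Na2CO3).
Titrant: 1x + 2y = 0.0147;  mass: 40.00x + 105.99y = 0.759
Solving, x = 1.57 × 10^-3 mol, y = 6.57 × 10^-3 mol
mass of NaOH = 1.57 × 10^-3 × 40.00 = 0.0626 g

0.0626 g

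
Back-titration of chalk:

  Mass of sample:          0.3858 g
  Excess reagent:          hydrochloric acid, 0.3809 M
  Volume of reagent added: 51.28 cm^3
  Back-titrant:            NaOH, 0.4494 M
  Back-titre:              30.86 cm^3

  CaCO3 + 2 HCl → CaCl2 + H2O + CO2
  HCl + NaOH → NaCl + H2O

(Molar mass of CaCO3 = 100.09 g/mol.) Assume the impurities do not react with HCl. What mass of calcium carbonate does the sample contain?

0.2835 g

n(HCl) added = 0.05128 × 0.3809 = 0.01953 mol
n(NaOH) used in back-titration = 0.03086 × 0.4494 = 0.01387 mol
n(HCl) left over = 0.01387 mol (1:1 ratio)
n(HCl) consumed by analyte = 0.01953 − 0.01387 = 5.664 × 10^-3 mol
From the 1:2 ratio, n(CaCO3) = 1/2 × 5.664 × 10^-3 = 2.832 × 10^-3 mol
mass of CaCO3 = 2.832 × 10^-3 × 100.09 = 0.2835 g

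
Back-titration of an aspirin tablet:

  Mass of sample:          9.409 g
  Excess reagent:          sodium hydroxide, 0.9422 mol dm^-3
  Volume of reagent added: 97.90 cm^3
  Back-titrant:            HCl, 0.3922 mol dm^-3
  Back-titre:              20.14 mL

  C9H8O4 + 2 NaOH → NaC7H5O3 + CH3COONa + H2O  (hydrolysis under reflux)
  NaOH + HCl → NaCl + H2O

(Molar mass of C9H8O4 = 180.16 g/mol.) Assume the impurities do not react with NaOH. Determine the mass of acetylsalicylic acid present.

n(NaOH) added = 0.09790 × 0.9422 = 0.09224 mol
n(HCl) used in back-titration = 0.02014 × 0.3922 = 7.899 × 10^-3 mol
n(NaOH) left over = 7.899 × 10^-3 mol (1:1 ratio)
n(NaOH) consumed by analyte = 0.09224 − 7.899 × 10^-3 = 0.08434 mol
From the 1:2 ratio, n(C9H8O4) = 1/2 × 0.08434 = 0.04217 mol
mass of C9H8O4 = 0.04217 × 180.16 = 7.598 g

7.598 g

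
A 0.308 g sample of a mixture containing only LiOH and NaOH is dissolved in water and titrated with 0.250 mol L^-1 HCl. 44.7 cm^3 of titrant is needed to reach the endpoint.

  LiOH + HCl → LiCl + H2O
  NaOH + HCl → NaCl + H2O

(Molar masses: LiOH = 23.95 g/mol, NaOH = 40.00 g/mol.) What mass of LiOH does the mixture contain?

0.207 g

n(HCl) = 0.0447 × 0.250 = 0.0112 mol
Let x = n(LiOH), y = n(NaOH).
Titrant: 1x + 1y = 0.0112;  mass: 23.95x + 40.00y = 0.308
Solving, x = 8.66 × 10^-3 mol, y = 2.51 × 10^-3 mol
mass of LiOH = 8.66 × 10^-3 × 23.95 = 0.207 g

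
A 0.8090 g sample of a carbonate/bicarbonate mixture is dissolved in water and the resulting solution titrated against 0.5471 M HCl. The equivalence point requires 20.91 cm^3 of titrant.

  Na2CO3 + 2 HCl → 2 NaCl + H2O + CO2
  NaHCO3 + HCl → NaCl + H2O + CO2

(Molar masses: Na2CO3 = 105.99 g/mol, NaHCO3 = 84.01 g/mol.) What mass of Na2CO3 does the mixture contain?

n(HCl) = 0.02091 × 0.5471 = 0.01144 mol
Let x = n(Na2CO3), y = n(NaHCO3).
Titrant: 2x + 1y = 0.01144;  mass: 105.99x + 84.01y = 0.8090
Solving, x = 2.451 × 10^-3 mol, y = 6.537 × 10^-3 mol
mass of Na2CO3 = 2.451 × 10^-3 × 105.99 = 0.2598 g

0.2598 g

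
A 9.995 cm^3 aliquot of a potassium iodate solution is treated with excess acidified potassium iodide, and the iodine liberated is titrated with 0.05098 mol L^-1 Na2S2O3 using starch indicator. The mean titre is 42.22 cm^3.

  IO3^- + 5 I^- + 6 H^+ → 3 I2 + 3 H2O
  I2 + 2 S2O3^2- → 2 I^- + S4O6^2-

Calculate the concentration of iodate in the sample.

n(S2O3^2-) = 0.04222 × 0.05098 = 2.152 × 10^-3 mol
n(I2) = n(S2O3^2-)/2 = 1.076 × 10^-3 mol
From the 1:3 ratio, n(IO3^-) in the aliquot = 1/3 × 1.076 × 10^-3 = 3.587 × 10^-4 mol
[IO3^-] = 3.587 × 10^-4 / 0.009995 = 0.03589 mol/L

0.03589 mol/L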